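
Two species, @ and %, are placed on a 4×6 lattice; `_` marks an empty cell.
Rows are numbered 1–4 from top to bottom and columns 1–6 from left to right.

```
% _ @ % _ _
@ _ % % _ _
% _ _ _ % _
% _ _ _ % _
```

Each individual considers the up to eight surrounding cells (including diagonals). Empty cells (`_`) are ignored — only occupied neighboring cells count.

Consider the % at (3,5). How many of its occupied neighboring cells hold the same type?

2

Occupied neighbors of (3,5): (2,4)=%, (4,5)=%.
Same type (%): 2 of 2.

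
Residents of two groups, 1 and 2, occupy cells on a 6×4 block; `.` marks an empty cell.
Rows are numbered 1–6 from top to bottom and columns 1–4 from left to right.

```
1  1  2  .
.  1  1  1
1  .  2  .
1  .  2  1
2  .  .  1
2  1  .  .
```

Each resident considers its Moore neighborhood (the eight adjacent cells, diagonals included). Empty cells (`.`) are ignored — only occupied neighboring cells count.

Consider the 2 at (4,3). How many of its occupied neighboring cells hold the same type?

1

Occupied neighbors of (4,3): (3,3)=2, (4,4)=1, (5,4)=1.
Same type (2): 1 of 3.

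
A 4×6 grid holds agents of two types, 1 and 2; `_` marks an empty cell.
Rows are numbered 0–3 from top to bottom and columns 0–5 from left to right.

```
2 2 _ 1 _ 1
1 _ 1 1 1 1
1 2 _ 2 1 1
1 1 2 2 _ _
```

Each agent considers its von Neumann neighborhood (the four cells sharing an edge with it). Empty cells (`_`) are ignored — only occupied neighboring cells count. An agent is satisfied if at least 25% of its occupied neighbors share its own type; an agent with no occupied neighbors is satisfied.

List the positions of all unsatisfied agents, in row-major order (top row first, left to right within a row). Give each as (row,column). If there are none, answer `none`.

(0,0)2 1/2 ✓
(0,1)2 1/1 ✓
(0,3)1 1/1 ✓
(0,5)1 1/1 ✓
(1,0)1 1/2 ✓
(1,2)1 1/1 ✓
(1,3)1 3/4 ✓
(1,4)1 3/3 ✓
(1,5)1 3/3 ✓
(2,0)1 2/3 ✓
(2,1)2 0/2 ✗
(2,3)2 1/3 ✓
(2,4)1 2/3 ✓
(2,5)1 2/2 ✓
(3,0)1 2/2 ✓
(3,1)1 1/3 ✓
(3,2)2 1/2 ✓
(3,3)2 2/2 ✓

(2,1)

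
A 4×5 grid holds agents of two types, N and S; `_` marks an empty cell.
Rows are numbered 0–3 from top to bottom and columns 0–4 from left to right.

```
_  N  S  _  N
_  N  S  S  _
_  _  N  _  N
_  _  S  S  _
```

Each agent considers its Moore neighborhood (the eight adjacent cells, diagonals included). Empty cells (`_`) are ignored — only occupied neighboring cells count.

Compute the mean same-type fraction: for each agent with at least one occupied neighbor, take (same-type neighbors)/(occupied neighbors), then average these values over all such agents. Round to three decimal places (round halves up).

0.317

(0,1)N 1/3
(0,2)S 2/4
(0,4)N 0/1
(1,1)N 2/4
(1,2)S 2/5
(1,3)S 2/5
(2,2)N 1/5
(2,4)N 0/2
(3,2)S 1/2
(3,3)S 1/3
Sum over 10 agents: 1/3 + 2/4 + 0/1 + 2/4 + 2/5 + 2/5 + 1/5 + 0/2 + 1/2 + 1/3 = 19/6; mean = 19/6 ÷ 10 = 19/60 = 0.316666… → 0.317.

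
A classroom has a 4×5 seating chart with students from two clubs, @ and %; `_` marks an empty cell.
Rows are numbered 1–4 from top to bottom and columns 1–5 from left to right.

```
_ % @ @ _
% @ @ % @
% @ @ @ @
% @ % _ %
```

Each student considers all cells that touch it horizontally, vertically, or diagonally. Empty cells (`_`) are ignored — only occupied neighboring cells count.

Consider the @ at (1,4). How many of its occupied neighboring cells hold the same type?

3

Occupied neighbors of (1,4): (1,3)=@, (2,3)=@, (2,4)=%, (2,5)=@.
Same type (@): 3 of 4.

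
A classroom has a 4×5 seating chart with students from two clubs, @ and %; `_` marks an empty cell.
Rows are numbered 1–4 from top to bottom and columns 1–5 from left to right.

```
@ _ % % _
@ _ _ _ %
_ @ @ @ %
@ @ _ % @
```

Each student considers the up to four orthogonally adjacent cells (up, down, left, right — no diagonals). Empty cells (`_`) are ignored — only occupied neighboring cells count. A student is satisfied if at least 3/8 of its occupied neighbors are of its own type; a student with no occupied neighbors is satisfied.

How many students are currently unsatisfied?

Row 1: (1,1)@ 1/1 satisfied · (1,3)% 1/1 satisfied · (1,4)% 1/1 satisfied
Row 2: (2,1)@ 1/1 satisfied · (2,5)% 1/1 satisfied
Row 3: (3,2)@ 2/2 satisfied · (3,3)@ 2/2 satisfied · (3,4)@ 1/3 not · (3,5)% 1/3 not
Row 4: (4,1)@ 1/1 satisfied · (4,2)@ 2/2 satisfied · (4,4)% 0/2 not · (4,5)@ 0/2 not
Unsatisfied: (3,4), (3,5), (4,4), (4,5) — 4 in total.

4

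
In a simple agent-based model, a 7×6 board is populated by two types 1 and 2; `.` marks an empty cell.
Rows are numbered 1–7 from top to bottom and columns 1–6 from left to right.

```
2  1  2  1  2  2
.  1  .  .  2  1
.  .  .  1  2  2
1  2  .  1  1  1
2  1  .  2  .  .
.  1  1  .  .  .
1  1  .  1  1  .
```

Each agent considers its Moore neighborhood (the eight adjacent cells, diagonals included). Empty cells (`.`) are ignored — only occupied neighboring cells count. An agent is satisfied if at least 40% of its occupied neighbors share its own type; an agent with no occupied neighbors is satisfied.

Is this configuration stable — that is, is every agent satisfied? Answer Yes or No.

No

Row 1: (1,1)2 0/2 ✗ · (1,2)1 1/3 ✗ · (1,3)2 0/3 ✗ · (1,4)1 0/3 ✗ · (1,5)2 2/4 ✓ · (1,6)2 2/3 ✓
Row 2: (2,2)1 1/3 ✗ · (2,5)2 4/7 ✓ · (2,6)1 0/5 ✗
Row 3: (3,4)1 2/4 ✓ · (3,5)2 2/7 ✗ · (3,6)2 2/5 ✓
Row 4: (4,1)1 1/3 ✗ · (4,2)2 1/3 ✗ · (4,4)1 2/4 ✓ · (4,5)1 3/6 ✓ · (4,6)1 1/3 ✗
Row 5: (5,1)2 1/4 ✗ · (5,2)1 3/5 ✓ · (5,4)2 0/3 ✗
Row 6: (6,2)1 4/5 ✓ · (6,3)1 4/5 ✓
Row 7: (7,1)1 2/2 ✓ · (7,2)1 3/3 ✓ · (7,4)1 2/2 ✓ · (7,5)1 1/1 ✓
For instance (1,1) has only 0/2 same-type neighbors, below 2/5.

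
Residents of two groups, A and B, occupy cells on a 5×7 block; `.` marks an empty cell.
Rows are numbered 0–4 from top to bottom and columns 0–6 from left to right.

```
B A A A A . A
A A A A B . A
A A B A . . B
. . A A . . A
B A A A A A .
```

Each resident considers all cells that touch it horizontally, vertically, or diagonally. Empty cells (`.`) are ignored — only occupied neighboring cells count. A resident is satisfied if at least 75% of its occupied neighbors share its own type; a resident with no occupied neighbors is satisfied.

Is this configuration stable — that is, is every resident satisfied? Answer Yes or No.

(0,0)B 0/3 ✗
(0,1)A 4/5 ✓
(0,2)A 5/5 ✓
(0,3)A 4/5 ✓
(0,4)A 2/3 ✗
(0,6)A 1/1 ✓
(1,0)A 4/5 ✓
(1,1)A 6/8 ✓
(1,2)A 7/8 ✓
(1,3)A 5/7 ✗
(1,4)B 0/4 ✗
(1,6)A 1/2 ✗
(2,0)A 3/3 ✓
(2,1)A 5/6 ✓
(2,2)B 0/7 ✗
(2,3)A 4/6 ✗
(2,6)B 0/2 ✗
(3,2)A 6/7 ✓
(3,3)A 5/6 ✓
(3,6)A 1/2 ✗
(4,0)B 0/1 ✗
(4,1)A 2/3 ✗
(4,2)A 4/4 ✓
(4,3)A 4/4 ✓
(4,4)A 3/3 ✓
(4,5)A 2/2 ✓
For instance (0,0) has only 0/3 same-type neighbors, below 3/4.

No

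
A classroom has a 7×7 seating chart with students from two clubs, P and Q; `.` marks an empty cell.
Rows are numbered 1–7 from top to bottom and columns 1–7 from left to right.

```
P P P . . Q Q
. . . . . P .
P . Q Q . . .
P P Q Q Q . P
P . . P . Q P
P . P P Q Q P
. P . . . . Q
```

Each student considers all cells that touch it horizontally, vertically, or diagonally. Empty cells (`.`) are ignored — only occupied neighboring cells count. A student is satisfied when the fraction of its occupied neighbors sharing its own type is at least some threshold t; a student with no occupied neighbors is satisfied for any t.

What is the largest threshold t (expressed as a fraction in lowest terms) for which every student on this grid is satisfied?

0/1

Row 1: (1,1)P 1/1 · (1,2)P 2/2 · (1,3)P 1/1 · (1,6)Q 1/2 · (1,7)Q 1/2
Row 2: (2,6)P 0/2
Row 3: (3,1)P 2/2 · (3,3)Q 3/4 · (3,4)Q 4/4
Row 4: (4,1)P 3/3 · (4,2)P 3/5 · (4,3)Q 3/5 · (4,4)Q 4/5 · (4,5)Q 3/4 · (4,7)P 1/2
Row 5: (5,1)P 3/3 · (5,4)P 2/6 · (5,6)Q 3/6 · (5,7)P 2/4
Row 6: (6,1)P 2/2 · (6,3)P 3/3 · (6,4)P 2/3 · (6,5)Q 2/4 · (6,6)Q 3/5 · (6,7)P 1/4
Row 7: (7,2)P 2/2 · (7,7)Q 1/2
The smallest same-type fraction is 0/2 at (2,6), which reduces to 0/1. Any threshold above that leaves this student unsatisfied.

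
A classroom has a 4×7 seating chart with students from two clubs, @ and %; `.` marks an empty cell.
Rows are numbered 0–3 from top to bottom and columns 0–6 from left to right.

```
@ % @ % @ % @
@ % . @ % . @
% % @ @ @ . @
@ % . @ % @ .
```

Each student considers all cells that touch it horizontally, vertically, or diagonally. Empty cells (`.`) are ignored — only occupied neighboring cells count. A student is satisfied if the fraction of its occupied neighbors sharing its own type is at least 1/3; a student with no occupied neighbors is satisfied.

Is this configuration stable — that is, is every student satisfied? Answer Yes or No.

No

Row 0: (0,0)@ 1/3 ok · (0,1)% 1/4 unhappy · (0,2)@ 1/4 unhappy · (0,3)% 1/4 unhappy · (0,4)@ 1/4 unhappy · (0,5)% 1/4 unhappy · (0,6)@ 1/2 ok
Row 1: (1,0)@ 1/5 unhappy · (1,1)% 3/7 ok · (1,3)@ 5/7 ok · (1,4)% 2/6 ok · (1,6)@ 2/3 ok
Row 2: (2,0)% 3/5 ok · (2,1)% 3/6 ok · (2,2)@ 3/6 ok · (2,3)@ 4/6 ok · (2,4)@ 4/6 ok · (2,6)@ 2/2 ok
Row 3: (3,0)@ 0/3 unhappy · (3,1)% 2/4 ok · (3,3)@ 3/4 ok · (3,4)% 0/4 unhappy · (3,5)@ 2/3 ok
For instance (0,1) has only 1/4 same-type neighbors, below 1/3.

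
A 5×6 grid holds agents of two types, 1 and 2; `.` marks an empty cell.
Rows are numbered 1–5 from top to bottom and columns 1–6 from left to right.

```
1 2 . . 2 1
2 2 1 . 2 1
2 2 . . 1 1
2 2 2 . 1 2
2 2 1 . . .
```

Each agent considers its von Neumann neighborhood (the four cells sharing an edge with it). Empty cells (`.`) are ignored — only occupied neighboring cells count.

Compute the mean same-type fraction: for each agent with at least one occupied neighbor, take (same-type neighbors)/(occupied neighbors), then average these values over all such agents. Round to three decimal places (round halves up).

0.567

Row 1: (1,1)1 0/2 · (1,2)2 1/2 · (1,5)2 1/2 · (1,6)1 1/2
Row 2: (2,1)2 2/3 · (2,2)2 3/4 · (2,3)1 0/1 · (2,5)2 1/3 · (2,6)1 2/3
Row 3: (3,1)2 3/3 · (3,2)2 3/3 · (3,5)1 2/3 · (3,6)1 2/3
Row 4: (4,1)2 3/3 · (4,2)2 4/4 · (4,3)2 1/2 · (4,5)1 1/2 · (4,6)2 0/2
Row 5: (5,1)2 2/2 · (5,2)2 2/3 · (5,3)1 0/2
Sum over 21 agents: 0/2 + 1/2 + 1/2 + 1/2 + 2/3 + 3/4 + 0/1 + 1/3 + 2/3 + 3/3 + 3/3 + 2/3 + 2/3 + 3/3 + 4/4 + 1/2 + 1/2 + 0/2 + 2/2 + 2/3 + 0/2 = 143/12; mean = 143/12 ÷ 21 = 143/252 = 0.567460… → 0.567.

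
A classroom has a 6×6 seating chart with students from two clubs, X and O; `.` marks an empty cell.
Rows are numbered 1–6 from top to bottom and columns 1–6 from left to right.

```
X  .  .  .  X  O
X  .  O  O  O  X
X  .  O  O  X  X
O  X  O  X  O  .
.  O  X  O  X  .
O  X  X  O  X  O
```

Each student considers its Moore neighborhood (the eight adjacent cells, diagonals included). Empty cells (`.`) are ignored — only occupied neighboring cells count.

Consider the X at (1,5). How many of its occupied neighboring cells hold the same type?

Occupied neighbors of (1,5): (1,6)=O, (2,4)=O, (2,5)=O, (2,6)=X.
Same type (X): 1 of 4.

1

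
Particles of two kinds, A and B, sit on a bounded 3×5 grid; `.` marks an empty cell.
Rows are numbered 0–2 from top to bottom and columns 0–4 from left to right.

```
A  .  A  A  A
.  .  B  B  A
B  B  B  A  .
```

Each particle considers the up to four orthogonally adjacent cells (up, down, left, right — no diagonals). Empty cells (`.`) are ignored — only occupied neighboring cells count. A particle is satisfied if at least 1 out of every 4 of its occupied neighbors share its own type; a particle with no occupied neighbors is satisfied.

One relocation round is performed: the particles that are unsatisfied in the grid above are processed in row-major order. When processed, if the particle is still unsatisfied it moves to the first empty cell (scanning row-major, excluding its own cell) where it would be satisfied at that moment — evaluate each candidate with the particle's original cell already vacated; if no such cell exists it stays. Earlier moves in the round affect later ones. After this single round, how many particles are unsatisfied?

Initially unsatisfied (in order): (2,3).
  (2,3) → (0,1).
Resulting grid:
A A A A A
. . B B A
B B B . .
All satisfied now.

0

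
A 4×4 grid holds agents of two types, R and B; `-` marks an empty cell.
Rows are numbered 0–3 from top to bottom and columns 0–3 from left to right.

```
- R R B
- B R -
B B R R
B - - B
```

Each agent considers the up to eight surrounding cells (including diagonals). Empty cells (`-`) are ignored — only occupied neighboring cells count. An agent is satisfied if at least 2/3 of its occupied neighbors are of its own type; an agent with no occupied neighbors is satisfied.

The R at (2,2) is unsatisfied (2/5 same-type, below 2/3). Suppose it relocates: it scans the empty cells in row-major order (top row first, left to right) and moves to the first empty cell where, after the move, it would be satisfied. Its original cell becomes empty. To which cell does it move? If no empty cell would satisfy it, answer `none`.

(1,3)

Vacating (2,2). Empty cells in order:
  (0,0): 1/2 same-type → still unsatisfied.
  (1,0): 1/4 same-type → still unsatisfied.
  (1,3): 3/4 same-type → satisfied — stop here.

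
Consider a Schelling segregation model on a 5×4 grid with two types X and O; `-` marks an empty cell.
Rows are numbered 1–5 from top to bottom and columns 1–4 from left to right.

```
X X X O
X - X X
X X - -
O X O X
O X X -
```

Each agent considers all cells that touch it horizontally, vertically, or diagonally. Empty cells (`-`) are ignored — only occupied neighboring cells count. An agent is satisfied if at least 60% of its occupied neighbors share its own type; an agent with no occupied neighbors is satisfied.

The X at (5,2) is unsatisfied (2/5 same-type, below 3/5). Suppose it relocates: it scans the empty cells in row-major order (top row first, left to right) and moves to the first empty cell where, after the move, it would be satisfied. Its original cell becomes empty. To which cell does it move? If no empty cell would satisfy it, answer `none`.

(2,2)

Vacating (5,2). Empty cells in order:
  (2,2): 7/7 same-type → satisfied — stop here.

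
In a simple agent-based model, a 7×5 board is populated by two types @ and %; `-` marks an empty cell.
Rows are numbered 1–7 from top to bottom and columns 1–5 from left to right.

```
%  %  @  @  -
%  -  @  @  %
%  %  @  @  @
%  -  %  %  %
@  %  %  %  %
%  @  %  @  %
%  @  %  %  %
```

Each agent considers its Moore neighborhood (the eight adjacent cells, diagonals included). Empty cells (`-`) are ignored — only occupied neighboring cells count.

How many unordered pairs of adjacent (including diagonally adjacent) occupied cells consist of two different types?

Scan each occupied cell's neighbors to the right and below (and the two forward diagonals) so each pair is counted once.
From row 1: 3 unlike of 11 pairs (running 3/11).
From row 2: 4 unlike of 12 pairs (running 7/23).
From row 3: 8 unlike of 14 pairs (running 15/37).
From row 4: 1 unlike of 12 pairs (running 16/49).
From row 5: 7 unlike of 17 pairs (running 23/66).
From row 6: 11 unlike of 17 pairs (running 34/83).
From row 7: 2 unlike of 4 pairs (running 36/87).
Total adjacent occupied pairs: 87; unlike-type pairs: 36.

36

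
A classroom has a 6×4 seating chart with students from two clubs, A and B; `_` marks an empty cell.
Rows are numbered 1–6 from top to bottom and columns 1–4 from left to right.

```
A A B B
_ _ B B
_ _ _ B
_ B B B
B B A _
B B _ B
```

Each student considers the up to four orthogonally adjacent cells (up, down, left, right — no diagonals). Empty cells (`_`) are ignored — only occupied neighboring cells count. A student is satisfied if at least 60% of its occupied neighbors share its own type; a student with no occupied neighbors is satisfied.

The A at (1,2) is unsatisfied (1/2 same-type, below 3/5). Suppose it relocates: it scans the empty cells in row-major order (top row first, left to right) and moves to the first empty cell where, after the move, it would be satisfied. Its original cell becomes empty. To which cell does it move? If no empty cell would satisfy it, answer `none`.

Vacating (1,2). Empty cells in order:
  (2,1): 1/1 same-type → satisfied — stop here.

(2,1)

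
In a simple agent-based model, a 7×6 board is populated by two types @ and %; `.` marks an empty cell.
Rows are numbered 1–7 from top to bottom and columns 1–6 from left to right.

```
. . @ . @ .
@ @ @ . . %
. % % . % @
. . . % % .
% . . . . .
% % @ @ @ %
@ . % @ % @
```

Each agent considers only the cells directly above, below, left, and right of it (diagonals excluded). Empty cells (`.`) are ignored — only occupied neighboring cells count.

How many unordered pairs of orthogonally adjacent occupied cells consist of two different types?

13

Scan each occupied cell's neighbors to the right and below so each pair is counted once.
From row 1: 0 unlike of 1 pairs (running 0/1).
From row 2: 3 unlike of 5 pairs (running 3/6).
From row 3: 1 unlike of 3 pairs (running 4/9).
From row 4: 0 unlike of 1 pairs (running 4/10).
From row 5: 0 unlike of 1 pairs (running 4/11).
From row 6: 6 unlike of 10 pairs (running 10/21).
From row 7: 3 unlike of 3 pairs (running 13/24).
Total adjacent occupied pairs: 24; unlike-type pairs: 13.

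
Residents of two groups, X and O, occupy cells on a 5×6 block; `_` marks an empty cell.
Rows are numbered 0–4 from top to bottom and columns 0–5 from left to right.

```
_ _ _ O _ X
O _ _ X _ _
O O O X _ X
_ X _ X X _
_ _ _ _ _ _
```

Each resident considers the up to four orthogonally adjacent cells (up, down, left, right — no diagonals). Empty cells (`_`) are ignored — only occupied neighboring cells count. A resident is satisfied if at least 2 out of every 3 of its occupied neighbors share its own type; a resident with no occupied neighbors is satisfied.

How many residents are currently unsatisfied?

(0,3)O 0/1 not
(0,5)X 0/0 satisfied
(1,0)O 1/1 satisfied
(1,3)X 1/2 not
(2,0)O 2/2 satisfied
(2,1)O 2/3 satisfied
(2,2)O 1/2 not
(2,3)X 2/3 satisfied
(2,5)X 0/0 satisfied
(3,1)X 0/1 not
(3,3)X 2/2 satisfied
(3,4)X 1/1 satisfied
Unsatisfied: (0,3), (1,3), (2,2), (3,1) — 4 in total.

4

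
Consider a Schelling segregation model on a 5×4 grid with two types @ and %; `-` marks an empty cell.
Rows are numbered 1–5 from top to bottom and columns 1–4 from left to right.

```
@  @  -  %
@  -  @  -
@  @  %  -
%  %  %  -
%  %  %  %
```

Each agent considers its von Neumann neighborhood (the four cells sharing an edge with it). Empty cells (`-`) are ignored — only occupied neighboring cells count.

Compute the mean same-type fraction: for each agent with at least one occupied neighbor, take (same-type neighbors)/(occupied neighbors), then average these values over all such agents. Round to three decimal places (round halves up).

Row 1: (1,1)@ 2/2 · (1,2)@ 1/1 · (1,4)% — no occupied neighbors
Row 2: (2,1)@ 2/2 · (2,3)@ 0/1
Row 3: (3,1)@ 2/3 · (3,2)@ 1/3 · (3,3)% 1/3
Row 4: (4,1)% 2/3 · (4,2)% 3/4 · (4,3)% 3/3
Row 5: (5,1)% 2/2 · (5,2)% 3/3 · (5,3)% 3/3 · (5,4)% 1/1
Sum over 14 agents: 2/2 + 1/1 + 2/2 + 0/1 + 2/3 + 1/3 + 1/3 + 2/3 + 3/4 + 3/3 + 2/2 + 3/3 + 3/3 + 1/1 = 43/4; mean = 43/4 ÷ 14 = 43/56 = 0.767857… → 0.768.

0.768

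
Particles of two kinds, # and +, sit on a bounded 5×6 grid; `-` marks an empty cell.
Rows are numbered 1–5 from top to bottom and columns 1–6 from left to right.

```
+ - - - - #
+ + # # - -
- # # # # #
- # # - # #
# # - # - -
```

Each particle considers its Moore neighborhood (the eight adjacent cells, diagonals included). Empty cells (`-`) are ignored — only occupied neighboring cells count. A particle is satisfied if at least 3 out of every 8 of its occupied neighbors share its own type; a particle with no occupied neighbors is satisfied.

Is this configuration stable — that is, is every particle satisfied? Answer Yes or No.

(1,1)+ 2/2 ✓
(1,6)# 0/0 ✓
(2,1)+ 2/3 ✓
(2,2)+ 2/5 ✓
(2,3)# 4/5 ✓
(2,4)# 4/4 ✓
(3,2)# 4/6 ✓
(3,3)# 6/7 ✓
(3,4)# 6/6 ✓
(3,5)# 5/5 ✓
(3,6)# 3/3 ✓
(4,2)# 5/5 ✓
(4,3)# 6/6 ✓
(4,5)# 5/5 ✓
(4,6)# 3/3 ✓
(5,1)# 2/2 ✓
(5,2)# 3/3 ✓
(5,4)# 2/2 ✓
All meet the threshold, so the configuration is stable.

Yes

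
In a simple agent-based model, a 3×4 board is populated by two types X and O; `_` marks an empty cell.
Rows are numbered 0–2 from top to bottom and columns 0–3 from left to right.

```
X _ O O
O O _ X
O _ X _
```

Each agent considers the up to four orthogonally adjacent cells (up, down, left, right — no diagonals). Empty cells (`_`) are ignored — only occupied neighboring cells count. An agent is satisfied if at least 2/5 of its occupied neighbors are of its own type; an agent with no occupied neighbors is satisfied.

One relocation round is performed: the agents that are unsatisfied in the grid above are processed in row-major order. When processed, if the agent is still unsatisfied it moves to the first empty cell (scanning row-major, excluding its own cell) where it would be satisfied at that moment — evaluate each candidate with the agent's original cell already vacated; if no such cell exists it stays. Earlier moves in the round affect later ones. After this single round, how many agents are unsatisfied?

0

Initially unsatisfied (in order): (0,0), (1,3).
  (0,0) → (1,2).
  (1,3): now satisfied by earlier moves; stays.
Resulting grid:
_ _ O O
O O X X
O _ X _
All satisfied now.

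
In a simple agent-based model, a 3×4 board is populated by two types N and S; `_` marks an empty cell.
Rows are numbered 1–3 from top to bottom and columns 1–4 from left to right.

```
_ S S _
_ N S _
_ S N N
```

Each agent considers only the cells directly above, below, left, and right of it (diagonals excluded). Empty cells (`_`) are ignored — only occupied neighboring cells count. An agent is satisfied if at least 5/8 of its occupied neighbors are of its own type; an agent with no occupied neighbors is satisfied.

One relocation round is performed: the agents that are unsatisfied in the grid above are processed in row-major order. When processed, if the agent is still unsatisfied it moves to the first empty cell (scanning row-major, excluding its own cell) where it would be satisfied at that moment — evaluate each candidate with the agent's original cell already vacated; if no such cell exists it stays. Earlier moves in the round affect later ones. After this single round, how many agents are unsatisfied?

1

Initially unsatisfied (in order): (1,2), (2,2), (2,3), (3,2), (3,3).
  (1,2) → (1,1).
  (2,2): no empty cell satisfies it; stays.
  (2,3) → (1,2).
  (3,2) → (1,4).
  (3,3): now satisfied by earlier moves; stays.
Resulting grid:
S S S S
_ N _ _
_ _ N N
Unsatisfied now: (2,2).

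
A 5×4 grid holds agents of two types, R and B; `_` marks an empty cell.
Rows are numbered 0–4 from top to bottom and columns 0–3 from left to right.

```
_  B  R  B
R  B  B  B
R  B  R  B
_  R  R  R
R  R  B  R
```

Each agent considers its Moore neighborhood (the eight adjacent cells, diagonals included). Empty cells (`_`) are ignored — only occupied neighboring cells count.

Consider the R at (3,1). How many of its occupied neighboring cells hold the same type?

5

Occupied neighbors of (3,1): (2,0)=R, (2,1)=B, (2,2)=R, (3,2)=R, (4,0)=R, (4,1)=R, (4,2)=B.
Same type (R): 5 of 7.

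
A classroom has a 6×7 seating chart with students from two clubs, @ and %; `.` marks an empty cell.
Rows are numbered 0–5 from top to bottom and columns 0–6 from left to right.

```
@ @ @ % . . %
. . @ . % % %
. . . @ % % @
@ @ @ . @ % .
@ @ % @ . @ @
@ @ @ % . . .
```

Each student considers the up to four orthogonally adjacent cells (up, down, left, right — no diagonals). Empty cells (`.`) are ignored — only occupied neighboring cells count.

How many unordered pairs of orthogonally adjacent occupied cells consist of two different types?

Scan each occupied cell's neighbors to the right and below so each pair is counted once.
From row 0: 1 unlike of 5 pairs (running 1/5).
From row 1: 1 unlike of 5 pairs (running 2/10).
From row 2: 3 unlike of 5 pairs (running 5/15).
From row 3: 3 unlike of 7 pairs (running 8/22).
From row 4: 4 unlike of 8 pairs (running 12/30).
From row 5: 1 unlike of 3 pairs (running 13/33).
Total adjacent occupied pairs: 33; unlike-type pairs: 13.

13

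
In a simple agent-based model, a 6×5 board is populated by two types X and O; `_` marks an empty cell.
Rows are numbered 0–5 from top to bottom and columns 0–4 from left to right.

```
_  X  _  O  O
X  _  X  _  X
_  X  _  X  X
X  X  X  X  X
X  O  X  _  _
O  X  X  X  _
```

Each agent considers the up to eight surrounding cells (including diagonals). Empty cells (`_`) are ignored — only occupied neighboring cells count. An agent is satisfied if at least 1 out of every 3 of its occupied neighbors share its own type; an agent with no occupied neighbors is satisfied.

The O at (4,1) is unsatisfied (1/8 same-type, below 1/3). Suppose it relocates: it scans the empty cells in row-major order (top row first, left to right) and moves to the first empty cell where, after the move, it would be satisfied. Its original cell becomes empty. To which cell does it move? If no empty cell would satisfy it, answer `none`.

(0,2)

Vacating (4,1). Empty cells in order:
  (0,0): 0/2 same-type → still unsatisfied.
  (0,2): 1/3 same-type → satisfied — stop here.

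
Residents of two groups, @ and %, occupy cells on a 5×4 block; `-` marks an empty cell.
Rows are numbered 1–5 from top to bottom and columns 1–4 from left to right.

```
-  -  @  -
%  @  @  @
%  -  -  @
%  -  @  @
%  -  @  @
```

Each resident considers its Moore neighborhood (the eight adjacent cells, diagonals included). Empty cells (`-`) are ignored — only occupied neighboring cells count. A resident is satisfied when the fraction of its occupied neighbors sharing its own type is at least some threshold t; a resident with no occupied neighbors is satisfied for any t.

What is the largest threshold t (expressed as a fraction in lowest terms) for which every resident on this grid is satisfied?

Row 1: (1,3)@ 3/3
Row 2: (2,1)% 1/2 · (2,2)@ 2/4 · (2,3)@ 4/4 · (2,4)@ 3/3
Row 3: (3,1)% 2/3 · (3,4)@ 4/4
Row 4: (4,1)% 2/2 · (4,3)@ 4/4 · (4,4)@ 4/4
Row 5: (5,1)% 1/1 · (5,3)@ 3/3 · (5,4)@ 3/3
The smallest same-type fraction is 1/2 at (2,1), which reduces to 1/2. Any threshold above that leaves this resident unsatisfied.

1/2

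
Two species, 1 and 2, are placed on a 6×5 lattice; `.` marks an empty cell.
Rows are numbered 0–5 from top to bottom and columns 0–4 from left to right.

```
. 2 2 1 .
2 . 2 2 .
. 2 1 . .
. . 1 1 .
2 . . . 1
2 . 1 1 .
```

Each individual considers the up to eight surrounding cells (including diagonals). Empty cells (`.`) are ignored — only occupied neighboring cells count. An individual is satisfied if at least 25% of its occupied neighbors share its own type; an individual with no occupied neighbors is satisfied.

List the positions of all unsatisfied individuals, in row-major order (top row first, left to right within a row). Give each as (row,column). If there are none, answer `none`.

(0,3)

(0,1)2 3/3 ✓
(0,2)2 3/4 ✓
(0,3)1 0/3 ✗
(1,0)2 2/2 ✓
(1,2)2 4/6 ✓
(1,3)2 2/4 ✓
(2,1)2 2/4 ✓
(2,2)1 2/5 ✓
(3,2)1 2/3 ✓
(3,3)1 3/3 ✓
(4,0)2 1/1 ✓
(4,4)1 2/2 ✓
(5,0)2 1/1 ✓
(5,2)1 1/1 ✓
(5,3)1 2/2 ✓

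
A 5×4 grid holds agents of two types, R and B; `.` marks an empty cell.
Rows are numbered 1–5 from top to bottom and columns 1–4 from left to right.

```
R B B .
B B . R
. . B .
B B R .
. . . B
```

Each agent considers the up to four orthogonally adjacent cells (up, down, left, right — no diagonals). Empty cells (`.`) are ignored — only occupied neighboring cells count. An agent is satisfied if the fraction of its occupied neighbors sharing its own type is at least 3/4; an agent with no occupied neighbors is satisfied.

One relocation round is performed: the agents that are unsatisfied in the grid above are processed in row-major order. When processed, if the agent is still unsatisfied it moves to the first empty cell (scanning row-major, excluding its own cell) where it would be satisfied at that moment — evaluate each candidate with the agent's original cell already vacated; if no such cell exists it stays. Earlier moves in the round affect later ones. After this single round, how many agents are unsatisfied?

Initially unsatisfied (in order): (1,1), (1,2), (2,1), (3,3), (4,2), (4,3).
  (1,1): no empty cell satisfies it; stays.
  (1,2) → (2,3).
  (2,1) → (3,1).
  (3,3) → (3,2).
  (4,2) → (5,1).
  (4,3): now satisfied by earlier moves; stays.
Resulting grid:
R . B .
. B B R
B B . .
B . R .
B . . B
Unsatisfied now: (2,3), (2,4).

2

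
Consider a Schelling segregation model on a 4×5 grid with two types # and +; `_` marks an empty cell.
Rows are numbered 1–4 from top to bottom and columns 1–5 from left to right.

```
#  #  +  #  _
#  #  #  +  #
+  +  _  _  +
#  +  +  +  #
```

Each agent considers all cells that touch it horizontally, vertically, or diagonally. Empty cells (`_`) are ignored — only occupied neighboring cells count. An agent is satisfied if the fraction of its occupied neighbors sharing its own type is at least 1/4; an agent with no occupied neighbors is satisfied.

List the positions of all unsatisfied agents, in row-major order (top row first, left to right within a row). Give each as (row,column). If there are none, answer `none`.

(1,3), (4,1), (4,5)

(1,1)# 3/3 ok
(1,2)# 4/5 ok
(1,3)+ 1/5 unhappy
(1,4)# 2/4 ok
(2,1)# 3/5 ok
(2,2)# 4/7 ok
(2,3)# 3/6 ok
(2,4)+ 2/5 ok
(2,5)# 1/3 ok
(3,1)+ 2/5 ok
(3,2)+ 3/7 ok
(3,5)+ 2/4 ok
(4,1)# 0/3 unhappy
(4,2)+ 3/4 ok
(4,3)+ 3/3 ok
(4,4)+ 2/3 ok
(4,5)# 0/2 unhappy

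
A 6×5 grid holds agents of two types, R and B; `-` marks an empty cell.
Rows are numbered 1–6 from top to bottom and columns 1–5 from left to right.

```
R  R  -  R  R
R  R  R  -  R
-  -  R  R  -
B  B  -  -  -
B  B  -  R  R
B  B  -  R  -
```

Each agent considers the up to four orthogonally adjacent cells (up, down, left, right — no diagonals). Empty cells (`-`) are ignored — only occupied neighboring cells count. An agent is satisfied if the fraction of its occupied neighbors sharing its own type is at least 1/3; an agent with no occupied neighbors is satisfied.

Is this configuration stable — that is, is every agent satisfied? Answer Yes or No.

(1,1)R 2/2 ok
(1,2)R 2/2 ok
(1,4)R 1/1 ok
(1,5)R 2/2 ok
(2,1)R 2/2 ok
(2,2)R 3/3 ok
(2,3)R 2/2 ok
(2,5)R 1/1 ok
(3,3)R 2/2 ok
(3,4)R 1/1 ok
(4,1)B 2/2 ok
(4,2)B 2/2 ok
(5,1)B 3/3 ok
(5,2)B 3/3 ok
(5,4)R 2/2 ok
(5,5)R 1/1 ok
(6,1)B 2/2 ok
(6,2)B 2/2 ok
(6,4)R 1/1 ok
All meet the threshold, so the configuration is stable.

Yes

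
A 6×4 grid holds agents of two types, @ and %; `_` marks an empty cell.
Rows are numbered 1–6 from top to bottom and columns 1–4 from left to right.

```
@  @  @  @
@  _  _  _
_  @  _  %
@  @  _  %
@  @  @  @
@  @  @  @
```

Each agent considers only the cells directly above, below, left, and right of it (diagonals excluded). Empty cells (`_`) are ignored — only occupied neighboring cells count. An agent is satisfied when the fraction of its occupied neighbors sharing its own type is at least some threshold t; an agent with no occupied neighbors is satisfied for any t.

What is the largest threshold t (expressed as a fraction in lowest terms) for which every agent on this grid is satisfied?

Row 1: (1,1)@ 2/2 · (1,2)@ 2/2 · (1,3)@ 2/2 · (1,4)@ 1/1
Row 2: (2,1)@ 1/1
Row 3: (3,2)@ 1/1 · (3,4)% 1/1
Row 4: (4,1)@ 2/2 · (4,2)@ 3/3 · (4,4)% 1/2
Row 5: (5,1)@ 3/3 · (5,2)@ 4/4 · (5,3)@ 3/3 · (5,4)@ 2/3
Row 6: (6,1)@ 2/2 · (6,2)@ 3/3 · (6,3)@ 3/3 · (6,4)@ 2/2
The smallest same-type fraction is 1/2 at (4,4), which reduces to 1/2. Any threshold above that leaves this agent unsatisfied.

1/2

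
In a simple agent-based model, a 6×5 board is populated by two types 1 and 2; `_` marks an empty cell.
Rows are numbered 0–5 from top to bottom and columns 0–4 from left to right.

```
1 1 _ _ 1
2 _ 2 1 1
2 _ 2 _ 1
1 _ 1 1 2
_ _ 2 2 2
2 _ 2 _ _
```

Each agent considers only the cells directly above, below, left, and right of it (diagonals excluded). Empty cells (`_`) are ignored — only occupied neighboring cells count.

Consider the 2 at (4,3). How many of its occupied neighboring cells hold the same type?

2

Occupied neighbors of (4,3): (3,3)=1, (4,2)=2, (4,4)=2.
Same type (2): 2 of 3.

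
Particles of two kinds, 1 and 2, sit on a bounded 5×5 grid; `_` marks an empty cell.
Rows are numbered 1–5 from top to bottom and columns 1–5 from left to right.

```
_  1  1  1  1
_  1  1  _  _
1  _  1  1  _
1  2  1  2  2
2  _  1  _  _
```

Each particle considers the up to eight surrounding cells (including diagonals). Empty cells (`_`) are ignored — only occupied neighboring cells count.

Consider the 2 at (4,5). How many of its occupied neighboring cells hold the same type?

Occupied neighbors of (4,5): (3,4)=1, (4,4)=2.
Same type (2): 1 of 2.

1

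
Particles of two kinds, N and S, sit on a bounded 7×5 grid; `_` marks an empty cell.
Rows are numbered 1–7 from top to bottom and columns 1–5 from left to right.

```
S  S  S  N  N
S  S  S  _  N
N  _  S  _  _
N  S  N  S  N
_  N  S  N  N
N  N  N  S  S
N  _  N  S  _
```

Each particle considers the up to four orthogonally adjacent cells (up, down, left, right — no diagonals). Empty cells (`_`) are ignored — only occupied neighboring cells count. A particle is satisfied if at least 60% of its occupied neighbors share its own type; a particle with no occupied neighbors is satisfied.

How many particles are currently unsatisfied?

16

(1,1)S 2/2 ✓
(1,2)S 3/3 ✓
(1,3)S 2/3 ✓
(1,4)N 1/2 ✗
(1,5)N 2/2 ✓
(2,1)S 2/3 ✓
(2,2)S 3/3 ✓
(2,3)S 3/3 ✓
(2,5)N 1/1 ✓
(3,1)N 1/2 ✗
(3,3)S 1/2 ✗
(4,1)N 1/2 ✗
(4,2)S 0/3 ✗
(4,3)N 0/4 ✗
(4,4)S 0/3 ✗
(4,5)N 1/2 ✗
(5,2)N 1/3 ✗
(5,3)S 0/4 ✗
(5,4)N 1/4 ✗
(5,5)N 2/3 ✓
(6,1)N 2/2 ✓
(6,2)N 3/3 ✓
(6,3)N 2/4 ✗
(6,4)S 2/4 ✗
(6,5)S 1/2 ✗
(7,1)N 1/1 ✓
(7,3)N 1/2 ✗
(7,4)S 1/2 ✗
Unsatisfied: (1,4), (3,1), (3,3), (4,1), (4,2), (4,3), (4,4), (4,5), (5,2), (5,3), (5,4), (6,3), (6,4), (6,5), (7,3), (7,4) — 16 in total.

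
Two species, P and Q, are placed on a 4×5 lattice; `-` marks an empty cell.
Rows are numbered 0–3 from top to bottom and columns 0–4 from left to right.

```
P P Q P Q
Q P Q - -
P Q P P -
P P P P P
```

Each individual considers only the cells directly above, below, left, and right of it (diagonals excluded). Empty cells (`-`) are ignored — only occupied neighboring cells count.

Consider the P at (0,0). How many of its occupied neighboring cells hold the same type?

Occupied neighbors of (0,0): (1,0)=Q, (0,1)=P.
Same type (P): 1 of 2.

1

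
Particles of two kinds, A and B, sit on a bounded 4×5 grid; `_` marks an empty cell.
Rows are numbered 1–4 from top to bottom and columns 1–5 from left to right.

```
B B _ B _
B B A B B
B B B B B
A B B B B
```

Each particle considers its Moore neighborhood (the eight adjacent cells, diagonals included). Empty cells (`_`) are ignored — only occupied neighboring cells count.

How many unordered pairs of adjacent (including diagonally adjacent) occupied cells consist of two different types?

10

Scan each occupied cell's neighbors to the right and below (and the two forward diagonals) so each pair is counted once.
From row 1: 2 unlike of 9 pairs (running 2/9).
From row 2: 5 unlike of 17 pairs (running 7/26).
From row 3: 2 unlike of 17 pairs (running 9/43).
From row 4: 1 unlike of 4 pairs (running 10/47).
Total adjacent occupied pairs: 47; unlike-type pairs: 10.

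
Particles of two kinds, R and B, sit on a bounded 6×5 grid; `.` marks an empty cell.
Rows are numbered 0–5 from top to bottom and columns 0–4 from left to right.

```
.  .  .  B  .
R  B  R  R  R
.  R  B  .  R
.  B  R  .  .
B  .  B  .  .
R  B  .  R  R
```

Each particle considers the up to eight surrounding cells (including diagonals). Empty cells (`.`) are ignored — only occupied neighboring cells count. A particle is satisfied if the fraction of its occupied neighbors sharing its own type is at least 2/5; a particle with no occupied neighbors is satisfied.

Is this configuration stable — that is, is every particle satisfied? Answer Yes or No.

No

(0,3)B 0/3 ✗
(1,0)R 1/2 ✓
(1,1)B 1/4 ✗
(1,2)R 2/5 ✓
(1,3)R 3/5 ✓
(1,4)R 2/3 ✓
(2,1)R 3/6 ✓
(2,2)B 2/6 ✗
(2,4)R 2/2 ✓
(3,1)B 3/5 ✓
(3,2)R 1/4 ✗
(4,0)B 2/3 ✓
(4,2)B 2/4 ✓
(5,0)R 0/2 ✗
(5,1)B 2/3 ✓
(5,3)R 1/2 ✓
(5,4)R 1/1 ✓
For instance (0,3) has only 0/3 same-type neighbors, below 2/5.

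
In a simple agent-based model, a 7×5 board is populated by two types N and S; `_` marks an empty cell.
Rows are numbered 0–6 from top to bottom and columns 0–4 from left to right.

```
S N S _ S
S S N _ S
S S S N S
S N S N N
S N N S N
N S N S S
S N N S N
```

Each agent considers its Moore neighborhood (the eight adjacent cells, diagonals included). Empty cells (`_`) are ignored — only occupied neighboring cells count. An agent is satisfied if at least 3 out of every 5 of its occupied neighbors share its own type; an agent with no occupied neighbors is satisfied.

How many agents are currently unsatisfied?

22

(0,0)S 2/3 ✓
(0,1)N 1/5 ✗
(0,2)S 1/3 ✗
(0,4)S 1/1 ✓
(1,0)S 4/5 ✓
(1,1)S 6/8 ✓
(1,2)N 2/6 ✗
(1,4)S 2/3 ✓
(2,0)S 4/5 ✓
(2,1)S 6/8 ✓
(2,2)S 3/7 ✗
(2,3)N 3/7 ✗
(2,4)S 1/4 ✗
(3,0)S 3/5 ✓
(3,1)N 2/8 ✗
(3,2)S 3/8 ✗
(3,3)N 4/8 ✗
(3,4)N 3/5 ✓
(4,0)S 2/5 ✗
(4,1)N 4/8 ✗
(4,2)N 4/8 ✗
(4,3)S 3/8 ✗
(4,4)N 2/5 ✗
(5,0)N 2/5 ✗
(5,1)S 2/8 ✗
(5,2)N 4/8 ✗
(5,3)S 3/8 ✗
(5,4)S 3/5 ✓
(6,0)S 1/3 ✗
(6,1)N 3/5 ✓
(6,2)N 2/5 ✗
(6,3)S 2/5 ✗
(6,4)N 0/3 ✗
Unsatisfied: (0,1), (0,2), (1,2), (2,2), (2,3), (2,4), (3,1), (3,2), (3,3), (4,0), (4,1), (4,2), (4,3), (4,4), (5,0), (5,1), (5,2), (5,3), (6,0), (6,2), (6,3), (6,4) — 22 in total.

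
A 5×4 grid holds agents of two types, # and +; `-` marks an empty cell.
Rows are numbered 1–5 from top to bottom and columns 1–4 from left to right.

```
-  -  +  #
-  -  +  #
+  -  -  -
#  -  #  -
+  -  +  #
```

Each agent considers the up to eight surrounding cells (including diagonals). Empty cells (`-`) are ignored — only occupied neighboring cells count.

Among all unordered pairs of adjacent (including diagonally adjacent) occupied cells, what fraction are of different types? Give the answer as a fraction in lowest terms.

Scan each occupied cell's neighbors to the right and below (and the two forward diagonals) so each pair is counted once.
Row 1: +(1,3)–#(1,4)≠ +(1,3)–+(2,3)= +(1,3)–#(2,4)≠ #(1,4)–#(2,4)= #(1,4)–+(2,3)≠  → 3/5 unlike.
Row 2: +(2,3)–#(2,4)≠  → 1/1 unlike.
Row 3: +(3,1)–#(4,1)≠  → 1/1 unlike.
Row 4: #(4,1)–+(5,1)≠ #(4,3)–+(5,3)≠ #(4,3)–#(5,4)=  → 2/3 unlike.
Row 5: +(5,3)–#(5,4)≠  → 1/1 unlike.
Total adjacent occupied pairs: 11; unlike-type pairs: 8.
8/11 is already in lowest terms.

8/11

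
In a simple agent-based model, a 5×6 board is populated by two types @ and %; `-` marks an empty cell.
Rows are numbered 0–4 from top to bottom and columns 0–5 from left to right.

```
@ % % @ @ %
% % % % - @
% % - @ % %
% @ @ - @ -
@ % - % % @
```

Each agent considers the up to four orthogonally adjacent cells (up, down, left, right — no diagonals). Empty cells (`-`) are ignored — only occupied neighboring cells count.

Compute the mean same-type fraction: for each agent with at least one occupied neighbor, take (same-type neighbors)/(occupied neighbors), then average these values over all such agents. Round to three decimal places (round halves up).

0.423

Row 0: (0,0)@ 0/2 · (0,1)% 2/3 · (0,2)% 2/3 · (0,3)@ 1/3 · (0,4)@ 1/2 · (0,5)% 0/2
Row 1: (1,0)% 2/3 · (1,1)% 4/4 · (1,2)% 3/3 · (1,3)% 1/3 · (1,5)@ 0/2
Row 2: (2,0)% 3/3 · (2,1)% 2/3 · (2,3)@ 0/2 · (2,4)% 1/3 · (2,5)% 1/2
Row 3: (3,0)% 1/3 · (3,1)@ 1/4 · (3,2)@ 1/1 · (3,4)@ 0/2
Row 4: (4,0)@ 0/2 · (4,1)% 0/2 · (4,3)% 1/1 · (4,4)% 1/3 · (4,5)@ 0/1
Sum over 25 agents: 0/2 + 2/3 + 2/3 + 1/3 + 1/2 + 0/2 + 2/3 + 4/4 + 3/3 + 1/3 + 0/2 + 3/3 + 2/3 + 0/2 + 1/3 + 1/2 + 1/3 + 1/4 + 1/1 + 0/2 + 0/2 + 0/2 + 1/1 + 1/3 + 0/1 = 127/12; mean = 127/12 ÷ 25 = 127/300 = 0.423333… → 0.423.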